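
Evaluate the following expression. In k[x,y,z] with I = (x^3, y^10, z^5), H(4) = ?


Need i<3, j<10, k<5 with i+j+k=4.
For each i, j ranges over max(0,4-i-4)..min(9,4-i):
  i=0: j in [0,4] -> 5
  i=1: j in [0,3] -> 4
  i=2: j in [0,2] -> 3
H(4) = 5+4+3 = 12


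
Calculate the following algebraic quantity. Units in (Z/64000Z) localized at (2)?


Local ring = Z/512Z.
phi(512) = 2^8*(2-1) = 256


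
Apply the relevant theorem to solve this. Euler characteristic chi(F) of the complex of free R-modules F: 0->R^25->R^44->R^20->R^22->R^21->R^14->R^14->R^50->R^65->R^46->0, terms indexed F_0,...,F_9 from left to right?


chi = sum (-1)^i * rank:
(-1)^0*25=25
(-1)^1*44=-44
(-1)^2*20=20
(-1)^3*22=-22
(-1)^4*21=21
(-1)^5*14=-14
(-1)^6*14=14
(-1)^7*50=-50
(-1)^8*65=65
(-1)^9*46=-46
chi=-31


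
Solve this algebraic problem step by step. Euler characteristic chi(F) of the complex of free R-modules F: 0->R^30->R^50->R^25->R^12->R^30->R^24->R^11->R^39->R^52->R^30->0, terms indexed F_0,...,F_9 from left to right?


chi = sum (-1)^i * rank:
(-1)^0*30=30
(-1)^1*50=-50
(-1)^2*25=25
(-1)^3*12=-12
(-1)^4*30=30
(-1)^5*24=-24
(-1)^6*11=11
(-1)^7*39=-39
(-1)^8*52=52
(-1)^9*30=-30
chi=-7


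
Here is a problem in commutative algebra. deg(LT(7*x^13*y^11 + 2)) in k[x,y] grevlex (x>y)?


LT: 7*x^13*y^11
deg_x=13, deg_y=11
Total=13+11=24


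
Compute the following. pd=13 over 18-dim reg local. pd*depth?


pd+depth=18
depth=18-13=5
pd*depth=13*5=65


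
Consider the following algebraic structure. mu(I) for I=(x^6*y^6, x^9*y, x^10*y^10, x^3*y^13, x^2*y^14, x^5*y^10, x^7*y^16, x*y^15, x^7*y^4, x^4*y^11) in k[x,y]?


Remove redundant (divisible by others).
x^7*y^16 redundant.
x^10*y^10 redundant.
Min: x^9*y, x^7*y^4, x^6*y^6, x^5*y^10, x^4*y^11, x^3*y^13, x^2*y^14, x*y^15
Count=8


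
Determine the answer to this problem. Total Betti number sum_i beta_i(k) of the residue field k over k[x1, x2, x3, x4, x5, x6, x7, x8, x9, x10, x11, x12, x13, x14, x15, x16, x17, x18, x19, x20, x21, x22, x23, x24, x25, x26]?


Koszul resolution: beta_i(k)=C(n,i), n=26
sum_i C(26,i) = 2^26 = 67108864


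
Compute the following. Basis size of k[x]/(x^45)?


Basis: 1,x,...,x^44
dim=45


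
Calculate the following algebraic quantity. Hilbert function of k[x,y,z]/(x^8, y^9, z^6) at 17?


Need i<8, j<9, k<6 with i+j+k=17.
For each i, j ranges over max(0,17-i-5)..min(8,17-i):
  i=0: j in [12,8] -> 0
  i=1: j in [11,8] -> 0
  i=2: j in [10,8] -> 0
  i=3: j in [9,8] -> 0
  i=4: j in [8,8] -> 1
  i=5: j in [7,8] -> 2
  i=6: j in [6,8] -> 3
  i=7: j in [5,8] -> 4
H(17) = 0+0+0+0+1+2+3+4 = 10


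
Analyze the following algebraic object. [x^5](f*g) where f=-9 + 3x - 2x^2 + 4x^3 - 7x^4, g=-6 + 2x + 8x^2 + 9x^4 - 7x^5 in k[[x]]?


[x^5] = sum a_i*b_j, i+j=5
  -9*-7=63
  3*9=27
  4*8=32
  -7*2=-14
Sum=108


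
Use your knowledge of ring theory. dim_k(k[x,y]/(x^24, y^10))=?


Basis: x^i*y^j, i<24, j<10
24*10=240


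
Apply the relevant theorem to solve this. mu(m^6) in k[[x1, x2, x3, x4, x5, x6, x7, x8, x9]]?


C(n+d-1,d)=C(14,6)=3003


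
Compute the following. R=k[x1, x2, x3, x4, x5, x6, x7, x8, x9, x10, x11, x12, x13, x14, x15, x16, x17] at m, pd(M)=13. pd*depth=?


pd+depth=17
depth=17-13=4
pd*depth=13*4=52


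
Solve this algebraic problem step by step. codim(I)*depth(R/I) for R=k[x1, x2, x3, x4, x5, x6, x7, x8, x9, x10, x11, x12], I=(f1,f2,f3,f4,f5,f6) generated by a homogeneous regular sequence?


codim=6, depth=dim(R/I)=12-6=6
Product=6*6=36


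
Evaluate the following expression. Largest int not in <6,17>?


gcd(6,17)=1 => F=ab-a-b=6*17-6-17=102-23=79


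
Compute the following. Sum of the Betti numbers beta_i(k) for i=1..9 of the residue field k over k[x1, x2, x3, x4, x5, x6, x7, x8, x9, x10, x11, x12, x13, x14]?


Koszul resolution: beta_i(k)=C(n,i), n=14
C(14,1)=14, C(14,2)=91, C(14,3)=364, C(14,4)=1001, C(14,5)=2002, C(14,6)=3003, C(14,7)=3432, C(14,8)=3003, C(14,9)=2002
Sum=14912


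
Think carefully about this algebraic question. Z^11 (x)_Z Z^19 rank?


rank(M(x)N) = rank(M)*rank(N)
11*19 = 209


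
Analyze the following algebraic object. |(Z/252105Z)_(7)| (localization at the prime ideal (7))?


7-primary part: 252105=7^5*15
Size=7^5=16807


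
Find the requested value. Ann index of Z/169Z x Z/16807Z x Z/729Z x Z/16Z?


Exponent = lcm of the cyclic orders; pairwise coprime => product.
13^2*7^5*3^6*2^4=169*16807*729*16=33130227312


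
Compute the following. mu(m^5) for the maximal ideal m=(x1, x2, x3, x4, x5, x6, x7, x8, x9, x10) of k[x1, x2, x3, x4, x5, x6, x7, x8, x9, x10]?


Graded Nakayama: mu(m^d) = dim_k (m^d/m^(d+1)) = #degree-5 monomials in 10 vars
C(n+d-1,d)=C(14,5)=2002


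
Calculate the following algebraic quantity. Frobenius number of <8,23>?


gcd(8,23)=1 => F=ab-a-b=8*23-8-23=184-31=153


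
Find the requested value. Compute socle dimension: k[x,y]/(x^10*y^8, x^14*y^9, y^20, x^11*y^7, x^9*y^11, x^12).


Socle = ann(m) = span of standard monomials u with x*u, y*u in I (staircase corners).
Redundant generators: x^14*y^9
Minimal generators: x^12, x^11*y^7, x^10*y^8, x^9*y^11, y^20
Corners: x^8y^19, x^9y^10, x^10y^7, x^11y^6
Socle dim=4


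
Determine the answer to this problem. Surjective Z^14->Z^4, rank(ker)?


rank(ker) = 14-4 = 10


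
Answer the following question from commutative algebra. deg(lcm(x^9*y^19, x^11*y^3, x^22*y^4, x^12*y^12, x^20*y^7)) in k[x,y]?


lcm = componentwise max:
x: max(9,11,22,12,20)=22
y: max(19,3,4,12,7)=19
Total=22+19=41


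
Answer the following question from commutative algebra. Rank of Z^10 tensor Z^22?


rank(M(x)N) = rank(M)*rank(N)
10*22 = 220


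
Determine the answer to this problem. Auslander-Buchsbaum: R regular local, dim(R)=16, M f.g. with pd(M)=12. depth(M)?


pd+depth=depth(R)=16
depth=16-12=4


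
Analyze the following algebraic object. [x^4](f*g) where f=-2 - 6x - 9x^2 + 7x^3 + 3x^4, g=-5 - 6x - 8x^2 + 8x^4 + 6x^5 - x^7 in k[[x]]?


[x^4] = sum a_i*b_j, i+j=4
  -2*8=-16
  -9*-8=72
  7*-6=-42
  3*-5=-15
Sum=-1


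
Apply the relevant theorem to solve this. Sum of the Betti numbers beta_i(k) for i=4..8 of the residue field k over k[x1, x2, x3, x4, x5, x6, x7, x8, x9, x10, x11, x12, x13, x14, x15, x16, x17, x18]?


Koszul resolution: beta_i(k)=C(n,i), n=18
C(18,4)=3060, C(18,5)=8568, C(18,6)=18564, C(18,7)=31824, C(18,8)=43758
Sum=105774


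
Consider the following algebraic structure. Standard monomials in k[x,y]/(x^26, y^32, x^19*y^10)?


k[x,y]/I, I = (x^26, y^32, x^19*y^10)
Rect: 26x32=832. Corner: (26-19)x(32-10)=154.
dim = 832-154 = 678


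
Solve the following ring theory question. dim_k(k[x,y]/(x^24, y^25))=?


Basis: x^i*y^j, i<24, j<25
24*25=600


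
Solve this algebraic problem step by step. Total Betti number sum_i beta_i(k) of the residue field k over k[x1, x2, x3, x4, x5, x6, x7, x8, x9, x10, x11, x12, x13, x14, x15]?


Koszul resolution: beta_i(k)=C(n,i), n=15
sum_i C(15,i) = 2^15 = 32768


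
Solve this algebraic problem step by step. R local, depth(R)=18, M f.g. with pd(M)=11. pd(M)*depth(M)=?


pd+depth=18
depth=18-11=7
pd*depth=11*7=77


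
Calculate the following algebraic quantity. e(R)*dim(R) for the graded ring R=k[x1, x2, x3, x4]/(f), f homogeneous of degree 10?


e(R)=deg(f)=10, dim(R)=4-1=3
e*dim=10*3=30


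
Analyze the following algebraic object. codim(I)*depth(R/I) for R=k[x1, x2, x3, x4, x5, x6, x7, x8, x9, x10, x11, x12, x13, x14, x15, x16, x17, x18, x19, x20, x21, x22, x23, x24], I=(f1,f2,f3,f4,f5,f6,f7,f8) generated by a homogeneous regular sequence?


codim=8, depth=dim(R/I)=24-8=16
Product=8*16=128


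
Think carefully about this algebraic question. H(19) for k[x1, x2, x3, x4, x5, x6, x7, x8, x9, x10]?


C(d+n-1,n-1)=C(28,9)=6906900


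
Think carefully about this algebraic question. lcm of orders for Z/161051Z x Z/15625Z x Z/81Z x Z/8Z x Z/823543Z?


Exponent = lcm of the cyclic orders; pairwise coprime => product.
11^5*5^6*3^4*2^3*7^7=161051*15625*81*8*823543=1342903289891625000


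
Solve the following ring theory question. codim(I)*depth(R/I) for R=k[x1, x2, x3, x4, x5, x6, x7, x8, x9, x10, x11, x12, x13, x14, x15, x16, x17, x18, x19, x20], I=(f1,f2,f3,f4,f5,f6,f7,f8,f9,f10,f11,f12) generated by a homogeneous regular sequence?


codim=12, depth=dim(R/I)=20-12=8
Product=12*8=96


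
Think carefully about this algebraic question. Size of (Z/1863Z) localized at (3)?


3-primary part: 1863=3^4*23
Size=3^4=81


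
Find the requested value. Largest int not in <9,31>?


gcd(9,31)=1 => F=ab-a-b=9*31-9-31=279-40=239


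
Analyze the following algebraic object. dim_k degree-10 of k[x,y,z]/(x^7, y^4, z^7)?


Need i<7, j<4, k<7 with i+j+k=10.
For each i, j ranges over max(0,10-i-6)..min(3,10-i):
  i=0: j in [4,3] -> 0
  i=1: j in [3,3] -> 1
  i=2: j in [2,3] -> 2
  i=3: j in [1,3] -> 3
  i=4: j in [0,3] -> 4
  i=5: j in [0,3] -> 4
  i=6: j in [0,3] -> 4
H(10) = 0+1+2+3+4+4+4 = 18


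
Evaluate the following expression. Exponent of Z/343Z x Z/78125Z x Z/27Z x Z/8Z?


Exponent = lcm of the cyclic orders; pairwise coprime => product.
7^3*5^7*3^3*2^3=343*78125*27*8=5788125000


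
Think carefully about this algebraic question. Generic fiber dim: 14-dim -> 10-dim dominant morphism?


dim(fiber)=dim(X)-dim(Y)=14-10=4


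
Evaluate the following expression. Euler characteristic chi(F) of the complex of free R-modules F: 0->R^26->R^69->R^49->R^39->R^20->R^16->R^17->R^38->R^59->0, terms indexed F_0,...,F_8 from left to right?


chi = sum (-1)^i * rank:
(-1)^0*26=26
(-1)^1*69=-69
(-1)^2*49=49
(-1)^3*39=-39
(-1)^4*20=20
(-1)^5*16=-16
(-1)^6*17=17
(-1)^7*38=-38
(-1)^8*59=59
chi=9


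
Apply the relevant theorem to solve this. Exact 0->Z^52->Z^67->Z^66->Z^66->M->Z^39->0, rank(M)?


Alt sum=0:
(-1)^0*52 + (-1)^1*67 + (-1)^2*66 + (-1)^3*66 + (-1)^4*? + (-1)^5*39=0
rank(M)=54


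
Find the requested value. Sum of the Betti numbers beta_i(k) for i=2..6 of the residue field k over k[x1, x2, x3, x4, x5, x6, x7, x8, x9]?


Koszul resolution: beta_i(k)=C(n,i), n=9
C(9,2)=36, C(9,3)=84, C(9,4)=126, C(9,5)=126, C(9,6)=84
Sum=456


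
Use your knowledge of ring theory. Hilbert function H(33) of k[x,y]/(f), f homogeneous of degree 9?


H(t)=d for t>=d-1.
d=9, t=33
H(33)=9


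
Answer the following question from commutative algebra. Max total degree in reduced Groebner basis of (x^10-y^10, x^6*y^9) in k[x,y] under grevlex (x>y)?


LT(f1)=x^10, LT(f2)=x^6y^9, lcm=x^10y^9
S(f1,f2) = y^9*f1 - x^4*f2 = -y^19
Reduced GB = {f1, f2, y^19}; degrees 10, 15, 19
Max = 19


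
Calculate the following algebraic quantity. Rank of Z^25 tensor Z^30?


rank(M(x)N) = rank(M)*rank(N)
25*30 = 750


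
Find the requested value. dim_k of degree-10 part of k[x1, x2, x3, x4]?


C(d+n-1,n-1)=C(13,3)=286


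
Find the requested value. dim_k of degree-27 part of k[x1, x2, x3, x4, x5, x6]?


C(d+n-1,n-1)=C(32,5)=201376


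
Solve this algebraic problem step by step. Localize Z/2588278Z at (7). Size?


7-primary part: 2588278=7^6*22
Size=7^6=117649


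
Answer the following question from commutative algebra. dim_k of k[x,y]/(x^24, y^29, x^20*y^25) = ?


k[x,y]/I, I = (x^24, y^29, x^20*y^25)
Rect: 24x29=696. Corner: (24-20)x(29-25)=16.
dim = 696-16 = 680


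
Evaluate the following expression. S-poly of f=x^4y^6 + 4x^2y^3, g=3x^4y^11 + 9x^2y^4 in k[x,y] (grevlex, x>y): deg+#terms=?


LT(f)=x^4y^6, LT(g)=3x^4y^11
lcm(LM)=x^4y^11
S(f,g) (scaled by 3 to clear denominators) = 3y^5*f - 1*g = 12x^2y^8 - 9x^2y^4
2 terms, deg 10.
10+2=12


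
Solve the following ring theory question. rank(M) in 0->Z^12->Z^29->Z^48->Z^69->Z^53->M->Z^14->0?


Alt sum=0:
(-1)^0*12 + (-1)^1*29 + (-1)^2*48 + (-1)^3*69 + (-1)^4*53 + (-1)^5*? + (-1)^6*14=0
rank(M)=29


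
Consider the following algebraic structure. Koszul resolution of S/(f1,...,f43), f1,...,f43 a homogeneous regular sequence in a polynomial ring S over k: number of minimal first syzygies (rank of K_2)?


Regular sequence => Koszul complex is the minimal free resolution.
Syz_1 minimally generated by Koszul relations f_i*e_j - f_j*e_i (i<j): mu(Syz_1) = beta_2 = C(m,2) = m(m-1)/2
m=43
43*42/2 = 903


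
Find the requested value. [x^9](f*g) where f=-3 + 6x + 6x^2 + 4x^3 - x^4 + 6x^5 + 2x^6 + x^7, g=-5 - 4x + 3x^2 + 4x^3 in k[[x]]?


[x^9] = sum a_i*b_j, i+j=9
  2*4=8
  1*3=3
Sum=11


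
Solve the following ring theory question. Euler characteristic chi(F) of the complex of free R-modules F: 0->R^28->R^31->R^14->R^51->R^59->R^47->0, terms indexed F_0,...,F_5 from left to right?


chi = sum (-1)^i * rank:
(-1)^0*28=28
(-1)^1*31=-31
(-1)^2*14=14
(-1)^3*51=-51
(-1)^4*59=59
(-1)^5*47=-47
chi=-28


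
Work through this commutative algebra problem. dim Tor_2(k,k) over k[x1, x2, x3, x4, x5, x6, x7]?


Koszul: C(n,i)=C(7,2)=21


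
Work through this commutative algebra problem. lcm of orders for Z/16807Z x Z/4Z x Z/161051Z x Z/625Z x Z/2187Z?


Exponent = lcm of the cyclic orders; pairwise coprime => product.
7^5*2^2*11^5*5^4*3^7=16807*4*161051*625*2187=14799342378397500


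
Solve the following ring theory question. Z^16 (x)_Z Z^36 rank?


rank(M(x)N) = rank(M)*rank(N)
16*36 = 576


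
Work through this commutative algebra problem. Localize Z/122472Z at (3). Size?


3-primary part: 122472=3^7*56
Size=3^7=2187


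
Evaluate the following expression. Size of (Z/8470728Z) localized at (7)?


7-primary part: 8470728=7^6*72
Size=7^6=117649


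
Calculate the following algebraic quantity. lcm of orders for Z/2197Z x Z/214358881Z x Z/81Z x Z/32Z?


Exponent = lcm of the cyclic orders; pairwise coprime => product.
13^3*11^8*3^4*2^5=2197*214358881*81*32=1220693228355744


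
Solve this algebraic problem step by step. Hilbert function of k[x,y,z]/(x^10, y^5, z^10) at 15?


Need i<10, j<5, k<10 with i+j+k=15.
For each i, j ranges over max(0,15-i-9)..min(4,15-i):
  i=0: j in [6,4] -> 0
  i=1: j in [5,4] -> 0
  i=2: j in [4,4] -> 1
  i=3: j in [3,4] -> 2
  i=4: j in [2,4] -> 3
  i=5: j in [1,4] -> 4
  i=6: j in [0,4] -> 5
  i=7: j in [0,4] -> 5
  i=8: j in [0,4] -> 5
  i=9: j in [0,4] -> 5
H(15) = 0+0+1+2+3+4+5+5+5+5 = 30


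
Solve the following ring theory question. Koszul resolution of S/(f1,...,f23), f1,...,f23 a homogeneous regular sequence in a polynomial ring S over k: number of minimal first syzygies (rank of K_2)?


Regular sequence => Koszul complex is the minimal free resolution.
Syz_1 minimally generated by Koszul relations f_i*e_j - f_j*e_i (i<j): mu(Syz_1) = beta_2 = C(m,2) = m(m-1)/2
m=23
23*22/2 = 253


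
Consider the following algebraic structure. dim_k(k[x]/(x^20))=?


Basis: 1,x,...,x^19
dim=20


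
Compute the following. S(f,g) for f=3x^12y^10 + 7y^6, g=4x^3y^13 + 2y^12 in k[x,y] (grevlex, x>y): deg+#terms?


LT(f)=3x^12y^10, LT(g)=4x^3y^13
lcm(LM)=x^12y^13
S(f,g) (scaled by 12 to clear denominators) = 4y^3*f - 3x^9*g = -6x^9y^12 + 28y^9
2 terms, deg 21.
21+2=23


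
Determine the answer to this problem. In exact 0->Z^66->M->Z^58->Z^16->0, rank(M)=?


Alt sum=0:
(-1)^0*66 + (-1)^1*? + (-1)^2*58 + (-1)^3*16=0
rank(M)=108


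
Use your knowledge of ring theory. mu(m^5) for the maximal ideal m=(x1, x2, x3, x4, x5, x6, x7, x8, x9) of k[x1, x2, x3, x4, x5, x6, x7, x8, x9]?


Graded Nakayama: mu(m^d) = dim_k (m^d/m^(d+1)) = #degree-5 monomials in 9 vars
C(n+d-1,d)=C(13,5)=1287


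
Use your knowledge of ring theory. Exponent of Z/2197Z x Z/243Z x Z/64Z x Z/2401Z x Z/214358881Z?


Exponent = lcm of the cyclic orders; pairwise coprime => product.
13^3*3^5*2^6*7^4*11^8=2197*243*64*2401*214358881=17585306647692848064


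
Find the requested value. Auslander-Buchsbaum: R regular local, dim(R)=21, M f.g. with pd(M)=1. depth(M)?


pd+depth=depth(R)=21
depth=21-1=20


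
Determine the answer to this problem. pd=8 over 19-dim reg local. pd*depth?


pd+depth=19
depth=19-8=11
pd*depth=8*11=88


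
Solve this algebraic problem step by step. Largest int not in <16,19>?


gcd(16,19)=1 => F=ab-a-b=16*19-16-19=304-35=269


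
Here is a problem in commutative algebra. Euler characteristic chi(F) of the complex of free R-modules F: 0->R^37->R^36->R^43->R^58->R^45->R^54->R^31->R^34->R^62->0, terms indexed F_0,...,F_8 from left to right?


chi = sum (-1)^i * rank:
(-1)^0*37=37
(-1)^1*36=-36
(-1)^2*43=43
(-1)^3*58=-58
(-1)^4*45=45
(-1)^5*54=-54
(-1)^6*31=31
(-1)^7*34=-34
(-1)^8*62=62
chi=36


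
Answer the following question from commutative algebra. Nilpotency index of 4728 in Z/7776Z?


4728^k mod 7776:
k=1: 4728
k=2: 5760
k=3: 1728
k=4: 5184
k=5: 0
First zero at k = 5


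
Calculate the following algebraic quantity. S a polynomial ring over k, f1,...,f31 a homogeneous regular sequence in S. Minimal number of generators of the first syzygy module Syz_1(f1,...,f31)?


Regular sequence => Koszul complex is the minimal free resolution.
Syz_1 minimally generated by Koszul relations f_i*e_j - f_j*e_i (i<j): mu(Syz_1) = beta_2 = C(m,2) = m(m-1)/2
m=31
31*30/2 = 465


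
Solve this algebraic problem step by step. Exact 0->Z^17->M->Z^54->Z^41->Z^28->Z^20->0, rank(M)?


Alt sum=0:
(-1)^0*17 + (-1)^1*? + (-1)^2*54 + (-1)^3*41 + (-1)^4*28 + (-1)^5*20=0
rank(M)=38


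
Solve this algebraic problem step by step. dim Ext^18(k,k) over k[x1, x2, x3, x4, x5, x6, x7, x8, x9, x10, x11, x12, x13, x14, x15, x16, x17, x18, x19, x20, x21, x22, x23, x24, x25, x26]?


C(n,i)=C(26,18)=1562275


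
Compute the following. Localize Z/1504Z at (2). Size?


2-primary part: 1504=2^5*47
Size=2^5=32


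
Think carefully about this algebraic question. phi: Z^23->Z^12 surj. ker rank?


rank(ker) = 23-12 = 11


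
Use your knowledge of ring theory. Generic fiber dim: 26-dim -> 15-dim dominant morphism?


dim(fiber)=dim(X)-dim(Y)=26-15=11


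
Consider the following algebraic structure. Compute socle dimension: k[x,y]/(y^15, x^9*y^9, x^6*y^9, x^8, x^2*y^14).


Socle = ann(m) = span of standard monomials u with x*u, y*u in I (staircase corners).
Redundant generators: x^9*y^9
Minimal generators: x^8, x^6*y^9, x^2*y^14, y^15
Corners: xy^14, x^5y^13, x^7y^8
Socle dim=3


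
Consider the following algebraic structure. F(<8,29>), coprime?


gcd(8,29)=1 => F=ab-a-b=8*29-8-29=232-37=195


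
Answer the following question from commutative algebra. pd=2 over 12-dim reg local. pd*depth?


pd+depth=12
depth=12-2=10
pd*depth=2*10=20


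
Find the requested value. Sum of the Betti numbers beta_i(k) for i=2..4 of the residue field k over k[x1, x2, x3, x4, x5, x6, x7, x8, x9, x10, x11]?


Koszul resolution: beta_i(k)=C(n,i), n=11
C(11,2)=55, C(11,3)=165, C(11,4)=330
Sum=550


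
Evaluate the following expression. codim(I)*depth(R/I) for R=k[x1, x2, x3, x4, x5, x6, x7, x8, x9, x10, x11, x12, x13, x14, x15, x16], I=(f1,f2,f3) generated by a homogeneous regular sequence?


codim=3, depth=dim(R/I)=16-3=13
Product=3*13=39


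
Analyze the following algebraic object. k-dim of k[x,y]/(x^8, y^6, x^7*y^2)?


k[x,y]/I, I = (x^8, y^6, x^7*y^2)
Rect: 8x6=48. Corner: (8-7)x(6-2)=4.
dim = 48-4 = 44


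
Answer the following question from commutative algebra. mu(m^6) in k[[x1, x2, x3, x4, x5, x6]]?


C(n+d-1,d)=C(11,6)=462


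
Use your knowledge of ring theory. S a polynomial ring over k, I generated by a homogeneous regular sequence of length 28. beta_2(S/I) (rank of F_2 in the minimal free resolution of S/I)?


Regular sequence => Koszul complex is the minimal free resolution.
Syz_1 minimally generated by Koszul relations f_i*e_j - f_j*e_i (i<j): mu(Syz_1) = beta_2 = C(m,2) = m(m-1)/2
m=28
28*27/2 = 378


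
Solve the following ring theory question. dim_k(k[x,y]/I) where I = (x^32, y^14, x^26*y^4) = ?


k[x,y]/I, I = (x^32, y^14, x^26*y^4)
Rect: 32x14=448. Corner: (32-26)x(14-4)=60.
dim = 448-60 = 388


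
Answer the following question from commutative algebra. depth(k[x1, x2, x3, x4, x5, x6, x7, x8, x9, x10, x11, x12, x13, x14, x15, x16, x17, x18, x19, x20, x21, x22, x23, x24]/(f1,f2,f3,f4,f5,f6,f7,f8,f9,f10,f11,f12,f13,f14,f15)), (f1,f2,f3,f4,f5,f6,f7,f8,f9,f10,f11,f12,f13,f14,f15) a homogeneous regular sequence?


depth(R)=24
depth(R/I)=24-15=9


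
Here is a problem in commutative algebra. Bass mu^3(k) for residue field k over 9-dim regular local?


C(n,i)=C(9,3)=84


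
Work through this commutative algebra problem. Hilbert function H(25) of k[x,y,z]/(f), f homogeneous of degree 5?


C(27,2)-C(22,2)=351-231=120


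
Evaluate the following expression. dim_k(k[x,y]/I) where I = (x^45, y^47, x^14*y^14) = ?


k[x,y]/I, I = (x^45, y^47, x^14*y^14)
Rect: 45x47=2115. Corner: (45-14)x(47-14)=1023.
dim = 2115-1023 = 1092


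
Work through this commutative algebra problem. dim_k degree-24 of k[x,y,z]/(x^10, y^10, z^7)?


Need i<10, j<10, k<7 with i+j+k=24.
For each i, j ranges over max(0,24-i-6)..min(9,24-i):
  i=0: j in [18,9] -> 0
  i=1: j in [17,9] -> 0
  i=2: j in [16,9] -> 0
  i=3: j in [15,9] -> 0
  i=4: j in [14,9] -> 0
  i=5: j in [13,9] -> 0
  i=6: j in [12,9] -> 0
  i=7: j in [11,9] -> 0
  i=8: j in [10,9] -> 0
  i=9: j in [9,9] -> 1
H(24) = 0+0+0+0+0+0+0+0+0+1 = 1


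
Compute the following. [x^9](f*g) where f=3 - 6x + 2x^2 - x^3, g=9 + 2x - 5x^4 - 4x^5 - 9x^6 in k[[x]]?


[x^9] = sum a_i*b_j, i+j=9
  -1*-9=9
Sum=9


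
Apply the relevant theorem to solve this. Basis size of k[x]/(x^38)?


Basis: 1,x,...,x^37
dim=38


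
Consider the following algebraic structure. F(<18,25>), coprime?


gcd(18,25)=1 => F=ab-a-b=18*25-18-25=450-43=407


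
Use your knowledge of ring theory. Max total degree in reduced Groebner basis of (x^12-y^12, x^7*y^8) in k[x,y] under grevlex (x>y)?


LT(f1)=x^12, LT(f2)=x^7y^8, lcm=x^12y^8
S(f1,f2) = y^8*f1 - x^5*f2 = -y^20
Reduced GB = {f1, f2, y^20}; degrees 12, 15, 20
Max = 20


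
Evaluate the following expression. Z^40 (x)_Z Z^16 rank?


rank(M(x)N) = rank(M)*rank(N)
40*16 = 640


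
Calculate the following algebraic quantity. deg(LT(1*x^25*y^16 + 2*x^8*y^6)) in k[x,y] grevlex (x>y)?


LT: 1*x^25*y^16
deg_x=25, deg_y=16
Total=25+16=41


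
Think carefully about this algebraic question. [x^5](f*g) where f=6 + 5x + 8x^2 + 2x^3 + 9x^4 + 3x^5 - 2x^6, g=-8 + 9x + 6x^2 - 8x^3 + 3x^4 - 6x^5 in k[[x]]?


[x^5] = sum a_i*b_j, i+j=5
  6*-6=-36
  5*3=15
  8*-8=-64
  2*6=12
  9*9=81
  3*-8=-24
Sum=-16


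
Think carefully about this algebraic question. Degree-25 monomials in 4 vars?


C(d+n-1,n-1)=C(28,3)=3276


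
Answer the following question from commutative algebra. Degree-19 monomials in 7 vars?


C(d+n-1,n-1)=C(25,6)=177100


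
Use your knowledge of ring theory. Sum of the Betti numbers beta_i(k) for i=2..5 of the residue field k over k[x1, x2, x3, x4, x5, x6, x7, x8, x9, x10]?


Koszul resolution: beta_i(k)=C(n,i), n=10
C(10,2)=45, C(10,3)=120, C(10,4)=210, C(10,5)=252
Sum=627


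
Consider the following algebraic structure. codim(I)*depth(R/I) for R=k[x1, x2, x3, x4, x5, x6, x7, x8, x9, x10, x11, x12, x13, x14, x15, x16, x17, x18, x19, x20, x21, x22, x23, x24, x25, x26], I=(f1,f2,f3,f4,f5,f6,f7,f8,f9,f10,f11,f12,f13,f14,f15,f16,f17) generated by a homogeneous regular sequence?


codim=17, depth=dim(R/I)=26-17=9
Product=17*9=153


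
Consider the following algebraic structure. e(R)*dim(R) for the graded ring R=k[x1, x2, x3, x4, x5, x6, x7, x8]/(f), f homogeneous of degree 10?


e(R)=deg(f)=10, dim(R)=8-1=7
e*dim=10*7=70


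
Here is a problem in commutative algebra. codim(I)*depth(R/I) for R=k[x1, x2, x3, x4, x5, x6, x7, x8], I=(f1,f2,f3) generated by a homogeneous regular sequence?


codim=3, depth=dim(R/I)=8-3=5
Product=3*5=15


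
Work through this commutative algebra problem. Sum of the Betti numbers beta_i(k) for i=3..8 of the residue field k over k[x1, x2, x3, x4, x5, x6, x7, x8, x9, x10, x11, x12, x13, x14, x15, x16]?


Koszul resolution: beta_i(k)=C(n,i), n=16
C(16,3)=560, C(16,4)=1820, C(16,5)=4368, C(16,6)=8008, C(16,7)=11440, C(16,8)=12870
Sum=39066


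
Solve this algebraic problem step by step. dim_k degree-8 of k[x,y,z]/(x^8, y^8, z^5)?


Need i<8, j<8, k<5 with i+j+k=8.
For each i, j ranges over max(0,8-i-4)..min(7,8-i):
  i=0: j in [4,7] -> 4
  i=1: j in [3,7] -> 5
  i=2: j in [2,6] -> 5
  i=3: j in [1,5] -> 5
  i=4: j in [0,4] -> 5
  i=5: j in [0,3] -> 4
  i=6: j in [0,2] -> 3
  i=7: j in [0,1] -> 2
H(8) = 4+5+5+5+5+4+3+2 = 33


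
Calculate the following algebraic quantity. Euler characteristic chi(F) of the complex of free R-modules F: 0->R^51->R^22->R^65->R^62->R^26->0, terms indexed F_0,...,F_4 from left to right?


chi = sum (-1)^i * rank:
(-1)^0*51=51
(-1)^1*22=-22
(-1)^2*65=65
(-1)^3*62=-62
(-1)^4*26=26
chi=58


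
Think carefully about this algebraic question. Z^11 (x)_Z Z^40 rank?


rank(M(x)N) = rank(M)*rank(N)
11*40 = 440


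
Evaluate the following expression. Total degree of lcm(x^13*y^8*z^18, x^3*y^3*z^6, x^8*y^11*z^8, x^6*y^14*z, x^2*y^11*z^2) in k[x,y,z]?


lcm = componentwise max:
x: max(13,3,8,6,2)=13
y: max(8,3,11,14,11)=14
z: max(18,6,8,1,2)=18
Total=13+14+18=45


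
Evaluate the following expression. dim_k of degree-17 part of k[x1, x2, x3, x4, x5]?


C(d+n-1,n-1)=C(21,4)=5985


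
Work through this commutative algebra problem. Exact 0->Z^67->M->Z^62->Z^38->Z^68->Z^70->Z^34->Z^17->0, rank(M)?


Alt sum=0:
(-1)^0*67 + (-1)^1*? + (-1)^2*62 + (-1)^3*38 + (-1)^4*68 + (-1)^5*70 + (-1)^6*34 + (-1)^7*17=0
rank(M)=106


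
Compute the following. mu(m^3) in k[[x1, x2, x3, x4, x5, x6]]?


C(n+d-1,d)=C(8,3)=56


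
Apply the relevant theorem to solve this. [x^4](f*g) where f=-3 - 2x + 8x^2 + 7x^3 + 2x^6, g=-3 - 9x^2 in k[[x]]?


[x^4] = sum a_i*b_j, i+j=4
  8*-9=-72
Sum=-72


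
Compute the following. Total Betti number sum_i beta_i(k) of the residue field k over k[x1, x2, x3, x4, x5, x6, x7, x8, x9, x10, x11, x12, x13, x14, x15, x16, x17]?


Koszul resolution: beta_i(k)=C(n,i), n=17
sum_i C(17,i) = 2^17 = 131072


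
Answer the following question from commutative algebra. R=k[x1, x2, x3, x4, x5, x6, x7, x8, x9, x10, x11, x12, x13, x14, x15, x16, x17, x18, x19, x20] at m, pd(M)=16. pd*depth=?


pd+depth=20
depth=20-16=4
pd*depth=16*4=64


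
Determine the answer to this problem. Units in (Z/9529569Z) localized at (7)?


Local ring = Z/117649Z.
phi(117649) = 7^5*(7-1) = 100842


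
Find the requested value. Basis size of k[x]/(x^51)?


Basis: 1,x,...,x^50
dim=51


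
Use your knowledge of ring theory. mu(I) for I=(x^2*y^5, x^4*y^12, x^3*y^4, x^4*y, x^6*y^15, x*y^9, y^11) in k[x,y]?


Remove redundant (divisible by others).
x^4*y^12 redundant.
x^6*y^15 redundant.
Min: x^4*y, x^3*y^4, x^2*y^5, x*y^9, y^11
Count=5


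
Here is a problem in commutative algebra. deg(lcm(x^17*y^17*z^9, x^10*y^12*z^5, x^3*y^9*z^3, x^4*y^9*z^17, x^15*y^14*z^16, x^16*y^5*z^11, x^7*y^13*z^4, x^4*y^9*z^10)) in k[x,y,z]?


lcm = componentwise max:
x: max(17,10,3,4,15,16,7,4)=17
y: max(17,12,9,9,14,5,13,9)=17
z: max(9,5,3,17,16,11,4,10)=17
Total=17+17+17=51


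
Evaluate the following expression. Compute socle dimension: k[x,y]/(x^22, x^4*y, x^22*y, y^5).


Socle = ann(m) = span of standard monomials u with x*u, y*u in I (staircase corners).
Redundant generators: x^22*y
Minimal generators: x^22, x^4*y, y^5
Corners: x^3y^4, x^21
Socle dim=2


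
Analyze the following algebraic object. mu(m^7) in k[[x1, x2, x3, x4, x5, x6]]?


C(n+d-1,d)=C(12,7)=792


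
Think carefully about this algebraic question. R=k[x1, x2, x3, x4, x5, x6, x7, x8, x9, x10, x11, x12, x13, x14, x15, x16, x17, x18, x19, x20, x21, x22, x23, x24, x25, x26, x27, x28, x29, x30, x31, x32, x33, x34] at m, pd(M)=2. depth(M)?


pd+depth=depth(R)=34
depth=34-2=32


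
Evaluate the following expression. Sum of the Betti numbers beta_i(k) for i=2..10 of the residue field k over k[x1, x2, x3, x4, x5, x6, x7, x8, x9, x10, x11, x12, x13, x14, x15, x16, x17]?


Koszul resolution: beta_i(k)=C(n,i), n=17
C(17,2)=136, C(17,3)=680, C(17,4)=2380, C(17,5)=6188, C(17,6)=12376, C(17,7)=19448, C(17,8)=24310, C(17,9)=24310, C(17,10)=19448
Sum=109276


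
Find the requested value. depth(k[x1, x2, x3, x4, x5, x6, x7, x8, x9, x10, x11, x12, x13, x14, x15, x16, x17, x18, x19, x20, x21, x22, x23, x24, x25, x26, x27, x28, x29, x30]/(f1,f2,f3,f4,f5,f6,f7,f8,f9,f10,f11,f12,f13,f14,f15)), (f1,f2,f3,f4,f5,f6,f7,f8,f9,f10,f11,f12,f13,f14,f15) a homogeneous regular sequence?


depth(R)=30
depth(R/I)=30-15=15


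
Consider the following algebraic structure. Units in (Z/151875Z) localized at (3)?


Local ring = Z/243Z.
phi(243) = 3^4*(3-1) = 162


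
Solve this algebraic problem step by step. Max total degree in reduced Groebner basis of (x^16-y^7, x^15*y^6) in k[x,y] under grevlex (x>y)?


LT(f1)=x^16, LT(f2)=x^15y^6, lcm=x^16y^6
S(f1,f2) = y^6*f1 - x^1*f2 = -y^13
Reduced GB = {f1, f2, y^13}; degrees 16, 21, 13
Max = 21


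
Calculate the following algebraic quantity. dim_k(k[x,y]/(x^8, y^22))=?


Basis: x^i*y^j, i<8, j<22
8*22=176


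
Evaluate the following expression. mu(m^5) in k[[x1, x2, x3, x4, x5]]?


C(n+d-1,d)=C(9,5)=126


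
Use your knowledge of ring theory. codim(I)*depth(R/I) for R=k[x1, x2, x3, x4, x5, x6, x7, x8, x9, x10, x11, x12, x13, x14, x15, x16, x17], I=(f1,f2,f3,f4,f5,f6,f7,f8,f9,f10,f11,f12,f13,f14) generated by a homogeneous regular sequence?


codim=14, depth=dim(R/I)=17-14=3
Product=14*3=42


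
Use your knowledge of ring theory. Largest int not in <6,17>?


gcd(6,17)=1 => F=ab-a-b=6*17-6-17=102-23=79


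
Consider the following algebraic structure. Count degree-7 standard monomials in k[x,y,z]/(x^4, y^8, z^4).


Need i<4, j<8, k<4 with i+j+k=7.
For each i, j ranges over max(0,7-i-3)..min(7,7-i):
  i=0: j in [4,7] -> 4
  i=1: j in [3,6] -> 4
  i=2: j in [2,5] -> 4
  i=3: j in [1,4] -> 4
H(7) = 4+4+4+4 = 16


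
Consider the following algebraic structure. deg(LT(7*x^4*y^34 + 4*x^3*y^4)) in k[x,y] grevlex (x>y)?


LT: 7*x^4*y^34
deg_x=4, deg_y=34
Total=4+34=38


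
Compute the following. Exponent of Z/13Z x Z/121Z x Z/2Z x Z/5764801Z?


Exponent = lcm of the cyclic orders; pairwise coprime => product.
13^1*11^2*2^1*7^8=13*121*2*5764801=18136063946


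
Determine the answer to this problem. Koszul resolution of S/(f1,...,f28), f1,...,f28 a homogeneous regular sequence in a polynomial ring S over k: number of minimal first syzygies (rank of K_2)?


Regular sequence => Koszul complex is the minimal free resolution.
Syz_1 minimally generated by Koszul relations f_i*e_j - f_j*e_i (i<j): mu(Syz_1) = beta_2 = C(m,2) = m(m-1)/2
m=28
28*27/2 = 378


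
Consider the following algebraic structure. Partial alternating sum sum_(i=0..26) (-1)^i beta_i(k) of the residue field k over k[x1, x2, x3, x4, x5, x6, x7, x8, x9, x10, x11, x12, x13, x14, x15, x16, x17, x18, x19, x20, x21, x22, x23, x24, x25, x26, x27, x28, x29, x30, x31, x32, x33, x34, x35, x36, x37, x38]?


Koszul resolution: beta_i(k)=C(n,i), n=38
sum_(i=0..p) (-1)^i C(n,i) = (-1)^p C(n-1,p)
(-1)^26*C(37,26) = (-1)^26*854992152 = 854992152


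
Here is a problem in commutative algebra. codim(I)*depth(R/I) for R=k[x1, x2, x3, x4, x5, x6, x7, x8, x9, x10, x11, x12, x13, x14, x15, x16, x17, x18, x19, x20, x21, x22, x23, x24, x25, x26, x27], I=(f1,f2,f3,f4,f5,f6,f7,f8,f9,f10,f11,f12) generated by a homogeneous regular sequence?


codim=12, depth=dim(R/I)=27-12=15
Product=12*15=180


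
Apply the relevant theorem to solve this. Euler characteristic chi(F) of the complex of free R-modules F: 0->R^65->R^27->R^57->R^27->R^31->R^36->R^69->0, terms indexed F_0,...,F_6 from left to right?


chi = sum (-1)^i * rank:
(-1)^0*65=65
(-1)^1*27=-27
(-1)^2*57=57
(-1)^3*27=-27
(-1)^4*31=31
(-1)^5*36=-36
(-1)^6*69=69
chi=132


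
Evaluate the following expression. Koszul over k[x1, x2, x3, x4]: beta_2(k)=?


C(n,i)=C(4,2)=6


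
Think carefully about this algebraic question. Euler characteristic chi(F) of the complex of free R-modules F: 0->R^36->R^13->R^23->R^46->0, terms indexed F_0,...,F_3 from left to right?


chi = sum (-1)^i * rank:
(-1)^0*36=36
(-1)^1*13=-13
(-1)^2*23=23
(-1)^3*46=-46
chi=0


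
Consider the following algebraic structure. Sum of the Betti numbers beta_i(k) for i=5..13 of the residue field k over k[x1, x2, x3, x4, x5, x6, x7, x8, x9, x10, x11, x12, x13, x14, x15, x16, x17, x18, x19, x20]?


Koszul resolution: beta_i(k)=C(n,i), n=20
C(20,5)=15504, C(20,6)=38760, C(20,7)=77520, C(20,8)=125970, C(20,9)=167960, C(20,10)=184756, C(20,11)=167960, C(20,12)=125970, C(20,13)=77520
Sum=981920


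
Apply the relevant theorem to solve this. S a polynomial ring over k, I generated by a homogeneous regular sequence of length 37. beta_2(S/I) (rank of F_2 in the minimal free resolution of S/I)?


Regular sequence => Koszul complex is the minimal free resolution.
Syz_1 minimally generated by Koszul relations f_i*e_j - f_j*e_i (i<j): mu(Syz_1) = beta_2 = C(m,2) = m(m-1)/2
m=37
37*36/2 = 666


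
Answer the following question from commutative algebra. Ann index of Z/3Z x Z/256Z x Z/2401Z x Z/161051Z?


Exponent = lcm of the cyclic orders; pairwise coprime => product.
3^1*2^8*7^4*11^5=3*256*2401*161051=296972890368


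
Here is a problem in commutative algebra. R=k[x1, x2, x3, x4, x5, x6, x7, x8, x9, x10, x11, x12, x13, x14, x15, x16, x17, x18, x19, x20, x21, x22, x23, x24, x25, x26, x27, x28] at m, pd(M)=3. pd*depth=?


pd+depth=28
depth=28-3=25
pd*depth=3*25=75


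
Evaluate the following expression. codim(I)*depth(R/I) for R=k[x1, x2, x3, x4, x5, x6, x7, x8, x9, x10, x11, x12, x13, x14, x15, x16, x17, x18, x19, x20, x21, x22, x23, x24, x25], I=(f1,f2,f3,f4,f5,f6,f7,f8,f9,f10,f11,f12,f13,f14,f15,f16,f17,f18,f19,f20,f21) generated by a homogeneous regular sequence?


codim=21, depth=dim(R/I)=25-21=4
Product=21*4=84


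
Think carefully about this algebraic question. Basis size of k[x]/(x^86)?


Basis: 1,x,...,x^85
dim=86


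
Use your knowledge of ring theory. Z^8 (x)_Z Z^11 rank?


rank(M(x)N) = rank(M)*rank(N)
8*11 = 88


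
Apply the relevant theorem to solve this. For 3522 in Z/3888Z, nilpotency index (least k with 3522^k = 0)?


3522^k mod 3888:
k=1: 3522
k=2: 1764
k=3: 3672
k=4: 1296
k=5: 0
First zero at k = 5


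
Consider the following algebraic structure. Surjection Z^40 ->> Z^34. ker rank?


rank(ker) = 40-34 = 6


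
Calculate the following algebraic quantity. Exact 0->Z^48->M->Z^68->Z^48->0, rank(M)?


Alt sum=0:
(-1)^0*48 + (-1)^1*? + (-1)^2*68 + (-1)^3*48=0
rank(M)=68


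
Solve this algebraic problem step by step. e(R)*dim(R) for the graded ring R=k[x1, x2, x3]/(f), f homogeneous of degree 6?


e(R)=deg(f)=6, dim(R)=3-1=2
e*dim=6*2=12


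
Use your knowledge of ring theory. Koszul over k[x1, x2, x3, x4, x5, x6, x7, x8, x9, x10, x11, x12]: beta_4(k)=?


C(n,i)=C(12,4)=495


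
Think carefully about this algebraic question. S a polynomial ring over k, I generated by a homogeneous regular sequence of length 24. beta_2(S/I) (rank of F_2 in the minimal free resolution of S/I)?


Regular sequence => Koszul complex is the minimal free resolution.
Syz_1 minimally generated by Koszul relations f_i*e_j - f_j*e_i (i<j): mu(Syz_1) = beta_2 = C(m,2) = m(m-1)/2
m=24
24*23/2 = 276


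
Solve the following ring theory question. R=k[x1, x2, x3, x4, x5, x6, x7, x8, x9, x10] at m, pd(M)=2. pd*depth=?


pd+depth=10
depth=10-2=8
pd*depth=2*8=16


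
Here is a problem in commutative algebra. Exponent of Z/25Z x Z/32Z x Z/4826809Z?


Exponent = lcm of the cyclic orders; pairwise coprime => product.
5^2*2^5*13^6=25*32*4826809=3861447200


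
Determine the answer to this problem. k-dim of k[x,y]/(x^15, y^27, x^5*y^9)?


k[x,y]/I, I = (x^15, y^27, x^5*y^9)
Rect: 15x27=405. Corner: (15-5)x(27-9)=180.
dim = 405-180 = 225


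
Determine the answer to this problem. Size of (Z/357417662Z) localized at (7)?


7-primary part: 357417662=7^8*62
Size=7^8=5764801


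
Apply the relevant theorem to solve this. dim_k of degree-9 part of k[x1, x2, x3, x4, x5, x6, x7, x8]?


C(d+n-1,n-1)=C(16,7)=11440


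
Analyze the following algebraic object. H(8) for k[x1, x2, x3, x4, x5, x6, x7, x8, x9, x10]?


C(d+n-1,n-1)=C(17,9)=24310


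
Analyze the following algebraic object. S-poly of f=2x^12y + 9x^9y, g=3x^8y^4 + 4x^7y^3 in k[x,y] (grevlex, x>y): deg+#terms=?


LT(f)=2x^12y, LT(g)=3x^8y^4
lcm(LM)=x^12y^4
S(f,g) (scaled by 6 to clear denominators) = 3y^3*f - 2x^4*g = -8x^11y^3 + 27x^9y^4
2 terms, deg 14.
14+2=16


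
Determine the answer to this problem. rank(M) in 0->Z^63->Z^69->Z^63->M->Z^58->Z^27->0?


Alt sum=0:
(-1)^0*63 + (-1)^1*69 + (-1)^2*63 + (-1)^3*? + (-1)^4*58 + (-1)^5*27=0
rank(M)=88


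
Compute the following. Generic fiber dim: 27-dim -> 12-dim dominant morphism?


dim(fiber)=dim(X)-dim(Y)=27-12=15


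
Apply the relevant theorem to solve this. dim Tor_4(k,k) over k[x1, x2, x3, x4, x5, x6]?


Koszul: C(n,i)=C(6,4)=15


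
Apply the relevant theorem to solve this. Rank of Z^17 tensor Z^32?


rank(M(x)N) = rank(M)*rank(N)
17*32 = 544


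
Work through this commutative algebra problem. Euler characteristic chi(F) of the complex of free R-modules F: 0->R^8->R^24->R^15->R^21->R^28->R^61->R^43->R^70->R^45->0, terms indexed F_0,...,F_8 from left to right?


chi = sum (-1)^i * rank:
(-1)^0*8=8
(-1)^1*24=-24
(-1)^2*15=15
(-1)^3*21=-21
(-1)^4*28=28
(-1)^5*61=-61
(-1)^6*43=43
(-1)^7*70=-70
(-1)^8*45=45
chi=-37


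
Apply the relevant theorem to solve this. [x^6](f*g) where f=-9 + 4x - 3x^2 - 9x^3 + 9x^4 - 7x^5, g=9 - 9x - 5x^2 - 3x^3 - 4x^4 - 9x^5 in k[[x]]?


[x^6] = sum a_i*b_j, i+j=6
  4*-9=-36
  -3*-4=12
  -9*-3=27
  9*-5=-45
  -7*-9=63
Sum=21


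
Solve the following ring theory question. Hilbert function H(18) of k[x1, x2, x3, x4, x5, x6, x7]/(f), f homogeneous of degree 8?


C(24,6)-C(16,6)=134596-8008=126588


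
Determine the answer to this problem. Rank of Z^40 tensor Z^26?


rank(M(x)N) = rank(M)*rank(N)
40*26 = 1040


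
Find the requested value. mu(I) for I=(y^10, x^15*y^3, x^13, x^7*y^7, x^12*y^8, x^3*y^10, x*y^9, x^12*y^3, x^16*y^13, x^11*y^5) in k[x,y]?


Remove redundant (divisible by others).
x^12*y^8 redundant.
x^3*y^10 redundant.
x^15*y^3 redundant.
x^16*y^13 redundant.
Min: x^13, x^12*y^3, x^11*y^5, x^7*y^7, x*y^9, y^10
Count=6


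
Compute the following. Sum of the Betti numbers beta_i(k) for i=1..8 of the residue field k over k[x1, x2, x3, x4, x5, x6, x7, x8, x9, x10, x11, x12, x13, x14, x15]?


Koszul resolution: beta_i(k)=C(n,i), n=15
C(15,1)=15, C(15,2)=105, C(15,3)=455, C(15,4)=1365, C(15,5)=3003, C(15,6)=5005, C(15,7)=6435, C(15,8)=6435
Sum=22818


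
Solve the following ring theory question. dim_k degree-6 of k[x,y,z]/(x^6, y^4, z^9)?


Need i<6, j<4, k<9 with i+j+k=6.
For each i, j ranges over max(0,6-i-8)..min(3,6-i):
  i=0: j in [0,3] -> 4
  i=1: j in [0,3] -> 4
  i=2: j in [0,3] -> 4
  i=3: j in [0,3] -> 4
  i=4: j in [0,2] -> 3
  i=5: j in [0,1] -> 2
H(6) = 4+4+4+4+3+2 = 21


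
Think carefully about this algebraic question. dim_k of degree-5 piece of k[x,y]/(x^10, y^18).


k[x,y], I = (x^10, y^18), d = 5
Need i < 10 and d-i < 18.
Range: 0 <= i <= 5.
H(5) = 6


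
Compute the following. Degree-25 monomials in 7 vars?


C(d+n-1,n-1)=C(31,6)=736281


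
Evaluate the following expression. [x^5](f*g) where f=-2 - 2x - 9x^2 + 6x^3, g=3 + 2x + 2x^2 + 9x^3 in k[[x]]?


[x^5] = sum a_i*b_j, i+j=5
  -9*9=-81
  6*2=12
Sum=-69


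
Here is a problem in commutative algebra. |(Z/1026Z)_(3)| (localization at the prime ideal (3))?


3-primary part: 1026=3^3*38
Size=3^3=27
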